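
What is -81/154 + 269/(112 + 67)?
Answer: 26927/27566 ≈ 0.97682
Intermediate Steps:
-81/154 + 269/(112 + 67) = -81*1/154 + 269/179 = -81/154 + 269*(1/179) = -81/154 + 269/179 = 26927/27566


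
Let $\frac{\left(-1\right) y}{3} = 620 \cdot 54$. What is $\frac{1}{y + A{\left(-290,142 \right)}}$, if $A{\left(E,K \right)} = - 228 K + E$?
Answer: $- \frac{1}{133106} \approx -7.5128 \cdot 10^{-6}$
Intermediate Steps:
$A{\left(E,K \right)} = E - 228 K$
$y = -100440$ ($y = - 3 \cdot 620 \cdot 54 = \left(-3\right) 33480 = -100440$)
$\frac{1}{y + A{\left(-290,142 \right)}} = \frac{1}{-100440 - 32666} = \frac{1}{-133106} = - \frac{1}{133106}$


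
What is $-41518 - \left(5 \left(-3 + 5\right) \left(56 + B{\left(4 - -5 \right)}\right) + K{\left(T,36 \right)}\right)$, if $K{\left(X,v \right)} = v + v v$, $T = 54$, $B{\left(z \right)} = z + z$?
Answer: $-43590$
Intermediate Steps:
$B{\left(z \right)} = 2 z$
$K{\left(X,v \right)} = v + v^{2}$
$-41518 - \left(5 \left(-3 + 5\right) \left(56 + B{\left(4 - -5 \right)}\right) + K{\left(T,36 \right)}\right) = -41518 - \left(5 \left(-3 + 5\right) \left(56 + 2 \left(4 - -5\right)\right) + 36 \left(1 + 36\right)\right) = -41518 - \left(5 \cdot 2 \left(56 + 2 \left(4 + 5\right)\right) + 36 \cdot 37\right) = -41518 - \left(10 \left(56 + 2 \cdot 9\right) + 1332\right) = -41518 - \left(10 \left(56 + 18\right) + 1332\right) = -41518 - \left(10 \cdot 74 + 1332\right) = -41518 - \left(740 + 1332\right) = -41518 - 2072 = -43590$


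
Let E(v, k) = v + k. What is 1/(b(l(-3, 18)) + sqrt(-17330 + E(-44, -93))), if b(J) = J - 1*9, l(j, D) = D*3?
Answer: 45/19492 - I*sqrt(17467)/19492 ≈ 0.0023086 - 0.0067804*I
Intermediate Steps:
E(v, k) = k + v
l(j, D) = 3*D
b(J) = -9 + J (b(J) = J - 9 = -9 + J)
1/(b(l(-3, 18)) + sqrt(-17330 + E(-44, -93))) = 1/((-9 + 3*18) + sqrt(-17330 + (-93 - 44))) = 1/((-9 + 54) + sqrt(-17330 - 137)) = 1/(45 + sqrt(-17467)) = 1/(45 + I*sqrt(17467))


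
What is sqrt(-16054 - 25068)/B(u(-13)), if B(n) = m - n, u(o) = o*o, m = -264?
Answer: -I*sqrt(41122)/433 ≈ -0.46833*I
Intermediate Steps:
u(o) = o**2
B(n) = -264 - n
sqrt(-16054 - 25068)/B(u(-13)) = sqrt(-16054 - 25068)/(-264 - 1*(-13)**2) = sqrt(-41122)/(-264 - 1*169) = (I*sqrt(41122))/(-264 - 169) = (I*sqrt(41122))/(-433) = (I*sqrt(41122))*(-1/433) = -I*sqrt(41122)/433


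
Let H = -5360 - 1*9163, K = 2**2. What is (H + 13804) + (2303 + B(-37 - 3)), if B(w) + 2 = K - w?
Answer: 1626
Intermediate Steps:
K = 4
H = -14523 (H = -5360 - 9163 = -14523)
B(w) = 2 - w (B(w) = -2 + (4 - w) = 2 - w)
(H + 13804) + (2303 + B(-37 - 3)) = (-14523 + 13804) + (2303 + (2 - (-37 - 3))) = -719 + (2303 + (2 - 1*(-40))) = -719 + (2303 + (2 + 40)) = -719 + (2303 + 42) = -719 + 2345 = 1626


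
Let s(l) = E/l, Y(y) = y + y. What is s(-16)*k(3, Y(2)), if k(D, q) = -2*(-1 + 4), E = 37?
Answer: 111/8 ≈ 13.875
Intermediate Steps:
Y(y) = 2*y
k(D, q) = -6 (k(D, q) = -2*3 = -6)
s(l) = 37/l
s(-16)*k(3, Y(2)) = (37/(-16))*(-6) = (37*(-1/16))*(-6) = -37/16*(-6) = 111/8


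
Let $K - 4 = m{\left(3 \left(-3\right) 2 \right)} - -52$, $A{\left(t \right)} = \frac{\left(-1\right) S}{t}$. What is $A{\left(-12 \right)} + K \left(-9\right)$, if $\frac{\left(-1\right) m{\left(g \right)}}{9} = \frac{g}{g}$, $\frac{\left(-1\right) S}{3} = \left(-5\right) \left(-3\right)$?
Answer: $- \frac{1707}{4} \approx -426.75$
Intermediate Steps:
$S = -45$ ($S = - 3 \left(\left(-5\right) \left(-3\right)\right) = \left(-3\right) 15 = -45$)
$A{\left(t \right)} = \frac{45}{t}$ ($A{\left(t \right)} = \frac{\left(-1\right) \left(-45\right)}{t} = \frac{45}{t}$)
$m{\left(g \right)} = -9$ ($m{\left(g \right)} = - 9 \frac{g}{g} = \left(-9\right) 1 = -9$)
$K = 47$ ($K = 4 - -43 = 4 + \left(-9 + 52\right) = 4 + 43 = 47$)
$A{\left(-12 \right)} + K \left(-9\right) = \frac{45}{-12} + 47 \left(-9\right) = 45 \left(- \frac{1}{12}\right) - 423 = - \frac{15}{4} - 423 = - \frac{1707}{4}$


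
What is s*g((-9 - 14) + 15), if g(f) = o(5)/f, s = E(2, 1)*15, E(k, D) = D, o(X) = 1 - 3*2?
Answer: 75/8 ≈ 9.3750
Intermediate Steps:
o(X) = -5 (o(X) = 1 - 6 = -5)
s = 15 (s = 1*15 = 15)
g(f) = -5/f
s*g((-9 - 14) + 15) = 15*(-5/((-9 - 14) + 15)) = 15*(-5/(-23 + 15)) = 15*(-5/(-8)) = 15*(-5*(-⅛)) = 15*(5/8) = 75/8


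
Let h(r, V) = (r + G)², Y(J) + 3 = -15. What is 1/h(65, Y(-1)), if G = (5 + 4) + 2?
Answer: 1/5776 ≈ 0.00017313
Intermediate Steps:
G = 11 (G = 9 + 2 = 11)
Y(J) = -18 (Y(J) = -3 - 15 = -18)
h(r, V) = (11 + r)² (h(r, V) = (r + 11)² = (11 + r)²)
1/h(65, Y(-1)) = 1/((11 + 65)²) = 1/(76²) = 1/5776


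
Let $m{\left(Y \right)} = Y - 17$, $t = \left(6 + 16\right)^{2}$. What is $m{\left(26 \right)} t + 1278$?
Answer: $5634$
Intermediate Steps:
$t = 484$ ($t = 22^{2} = 484$)
$m{\left(Y \right)} = -17 + Y$
$m{\left(26 \right)} t + 1278 = \left(-17 + 26\right) 484 + 1278 = 9 \cdot 484 + 1278 = 4356 + 1278 = 5634$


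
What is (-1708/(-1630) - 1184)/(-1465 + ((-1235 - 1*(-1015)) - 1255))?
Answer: 482053/1198050 ≈ 0.40236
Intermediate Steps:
(-1708/(-1630) - 1184)/(-1465 + ((-1235 - 1*(-1015)) - 1255)) = (-1708*(-1/1630) - 1184)/(-1465 + ((-1235 + 1015) - 1255)) = (854/815 - 1184)/(-1465 + (-220 - 1255)) = -964106/(815*(-1465 - 1475)) = -964106/815/(-2940) = -964106/815*(-1/2940) = 482053/1198050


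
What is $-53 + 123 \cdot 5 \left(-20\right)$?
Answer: $-12353$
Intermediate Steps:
$-53 + 123 \cdot 5 \left(-20\right) = -53 + 123 \left(-100\right) = -53 - 12300 = -12353$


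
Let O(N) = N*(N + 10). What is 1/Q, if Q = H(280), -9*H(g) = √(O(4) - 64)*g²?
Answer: 9*I*√2/313600 ≈ 4.0586e-5*I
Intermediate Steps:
O(N) = N*(10 + N)
H(g) = -2*I*√2*g²/9 (H(g) = -√(4*(10 + 4) - 64)*g²/9 = -√(4*14 - 64)*g²/9 = -√(56 - 64)*g²/9 = -√(-8)*g²/9 = -2*I*√2*g²/9)
Q = -156800*I*√2/9 (Q = -2/9*I*√2*280² = -2/9*I*√2*78400 = -156800*I*√2/9 ≈ -24639.0*I)
1/Q = 1/(-156800*I*√2/9) = 9*I*√2/313600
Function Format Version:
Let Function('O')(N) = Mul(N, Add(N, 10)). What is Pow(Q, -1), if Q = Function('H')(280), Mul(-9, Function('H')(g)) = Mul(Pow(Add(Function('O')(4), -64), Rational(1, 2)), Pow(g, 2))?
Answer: Mul(Rational(9, 313600), I, Pow(2, Rational(1, 2))) ≈ Mul(4.0586e-5, I)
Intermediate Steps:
Function('O')(N) = Mul(N, Add(10, N))
Function('H')(g) = Mul(Rational(-2, 9), I, Pow(2, Rational(1, 2)), Pow(g, 2)) (Function('H')(g) = Mul(Rational(-1, 9), Mul(Pow(Add(Mul(4, Add(10, 4)), -64), Rational(1, 2)), Pow(g, 2))) = Mul(Rational(-1, 9), Mul(Pow(Add(Mul(4, 14), -64), Rational(1, 2)), Pow(g, 2))) = Mul(Rational(-1, 9), Mul(Pow(Add(56, -64), Rational(1, 2)), Pow(g, 2))) = Mul(Rational(-1, 9), Mul(Pow(-8, Rational(1, 2)), Pow(g, 2))) = Mul(Rational(-1, 9), Mul(Mul(2, I, Pow(2, Rational(1, 2))), Pow(g, 2))) = Mul(Rational(-1, 9), Mul(2, I, Pow(2, Rational(1, 2)), Pow(g, 2))) = Mul(Rational(-2, 9), I, Pow(2, Rational(1, 2)), Pow(g, 2)))
Q = Mul(Rational(-156800, 9), I, Pow(2, Rational(1, 2))) (Q = Mul(Rational(-2, 9), I, Pow(2, Rational(1, 2)), Pow(280, 2)) = Mul(Rational(-2, 9), I, Pow(2, Rational(1, 2)), 78400) = Mul(Rational(-156800, 9), I, Pow(2, Rational(1, 2))) ≈ Mul(-24639., I))
Pow(Q, -1) = Pow(Mul(Rational(-156800, 9), I, Pow(2, Rational(1, 2))), -1) = Mul(Rational(9, 313600), I, Pow(2, Rational(1, 2)))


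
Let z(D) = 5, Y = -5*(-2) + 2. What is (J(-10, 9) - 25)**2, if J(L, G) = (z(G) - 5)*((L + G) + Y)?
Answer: 625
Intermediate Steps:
Y = 12 (Y = 10 + 2 = 12)
J(L, G) = 0 (J(L, G) = (5 - 5)*((L + G) + 12) = 0*((G + L) + 12) = 0*(12 + G + L) = 0)
(J(-10, 9) - 25)**2 = (0 - 25)**2 = (-25)**2 = 625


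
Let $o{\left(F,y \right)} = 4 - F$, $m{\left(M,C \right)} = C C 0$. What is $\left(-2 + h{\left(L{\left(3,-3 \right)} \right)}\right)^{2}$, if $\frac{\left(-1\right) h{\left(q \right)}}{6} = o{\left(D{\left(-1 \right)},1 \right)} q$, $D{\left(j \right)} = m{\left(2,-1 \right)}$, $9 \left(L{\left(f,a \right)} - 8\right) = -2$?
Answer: $\frac{320356}{9} \approx 35595.0$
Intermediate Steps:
$L{\left(f,a \right)} = \frac{70}{9}$ ($L{\left(f,a \right)} = 8 + \frac{1}{9} \left(-2\right) = 8 - \frac{2}{9} = \frac{70}{9}$)
$m{\left(M,C \right)} = 0$ ($m{\left(M,C \right)} = C^{2} \cdot 0 = 0$)
$D{\left(j \right)} = 0$
$h{\left(q \right)} = - 24 q$ ($h{\left(q \right)} = - 6 \left(4 - 0\right) q = - 6 \left(4 + 0\right) q = - 6 \cdot 4 q = - 24 q$)
$\left(-2 + h{\left(L{\left(3,-3 \right)} \right)}\right)^{2} = \left(-2 - \frac{560}{3}\right)^{2} = \left(- \frac{566}{3}\right)^{2} = \frac{320356}{9}$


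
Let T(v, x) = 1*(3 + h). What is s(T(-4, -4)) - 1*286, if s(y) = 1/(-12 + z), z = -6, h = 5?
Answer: -5149/18 ≈ -286.06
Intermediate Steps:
T(v, x) = 8 (T(v, x) = 1*(3 + 5) = 1*8 = 8)
s(y) = -1/18 (s(y) = 1/(-12 - 6) = 1/(-18) = -1/18)
s(T(-4, -4)) - 1*286 = -1/18 - 1*286 = -1/18 - 286 = -5149/18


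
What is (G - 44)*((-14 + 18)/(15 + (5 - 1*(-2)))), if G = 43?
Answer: -2/11 ≈ -0.18182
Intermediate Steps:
(G - 44)*((-14 + 18)/(15 + (5 - 1*(-2)))) = (43 - 44)*((-14 + 18)/(15 + (5 - 1*(-2)))) = -4/(15 + (5 + 2)) = -4/(15 + 7) = -4/22 = -1*2/11 = -2/11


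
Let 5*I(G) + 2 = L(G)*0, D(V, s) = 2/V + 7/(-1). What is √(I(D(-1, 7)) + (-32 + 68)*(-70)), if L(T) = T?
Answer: I*√63010/5 ≈ 50.204*I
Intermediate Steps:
D(V, s) = -7 + 2/V (D(V, s) = 2/V + 7*(-1) = 2/V - 7 = -7 + 2/V)
I(G) = -⅖ (I(G) = -⅖ + (G*0)/5 = -⅖ + (⅕)*0 = -⅖ + 0 = -⅖)
√(I(D(-1, 7)) + (-32 + 68)*(-70)) = √(-⅖ + (-32 + 68)*(-70)) = √(-⅖ + 36*(-70)) = √(-⅖ - 2520) = √(-12602/5) = I*√63010/5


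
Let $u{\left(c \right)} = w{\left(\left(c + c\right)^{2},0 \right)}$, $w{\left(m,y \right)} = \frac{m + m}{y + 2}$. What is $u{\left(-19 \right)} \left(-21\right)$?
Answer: $-30324$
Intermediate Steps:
$w{\left(m,y \right)} = \frac{2 m}{2 + y}$
$u{\left(c \right)} = 4 c^{2}$ ($u{\left(c \right)} = \frac{2 \left(c + c\right)^{2}}{2 + 0} = \frac{2 \left(2 c\right)^{2}}{2} = 2 \cdot 4 c^{2} \cdot \frac{1}{2} = 4 c^{2}$)
$u{\left(-19 \right)} \left(-21\right) = 4 \left(-19\right)^{2} \left(-21\right) = 4 \cdot 361 \left(-21\right) = 1444 \left(-21\right) = -30324$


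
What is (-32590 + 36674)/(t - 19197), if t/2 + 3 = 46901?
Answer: 4084/74599 ≈ 0.054746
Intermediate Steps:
t = 93796 (t = -6 + 2*46901 = -6 + 93802 = 93796)
(-32590 + 36674)/(t - 19197) = (-32590 + 36674)/(93796 - 19197) = 4084/74599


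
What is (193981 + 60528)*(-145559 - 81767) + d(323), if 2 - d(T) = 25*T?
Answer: -57856521007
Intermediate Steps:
d(T) = 2 - 25*T
(193981 + 60528)*(-145559 - 81767) + d(323) = (193981 + 60528)*(-145559 - 81767) + (2 - 25*323) = 254509*(-227326) + (2 - 8075) = -57856512934 - 8073 = -57856521007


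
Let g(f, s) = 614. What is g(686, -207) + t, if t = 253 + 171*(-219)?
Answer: -36582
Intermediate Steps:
t = -37196 (t = 253 - 37449 = -37196)
g(686, -207) + t = 614 - 37196 = -36582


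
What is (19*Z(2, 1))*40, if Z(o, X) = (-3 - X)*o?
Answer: -6080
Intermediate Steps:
Z(o, X) = o*(-3 - X)
(19*Z(2, 1))*40 = (19*(-1*2*(3 + 1)))*40 = (19*(-1*2*4))*40 = (19*(-8))*40 = -152*40 = -6080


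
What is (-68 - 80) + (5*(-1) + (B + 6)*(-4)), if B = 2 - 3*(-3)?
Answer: -221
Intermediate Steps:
B = 11 (B = 2 + 9 = 11)
(-68 - 80) + (5*(-1) + (B + 6)*(-4)) = (-68 - 80) + (5*(-1) + (11 + 6)*(-4)) = -148 + (-5 + 17*(-4)) = -148 + (-5 - 68) = -148 - 73 = -221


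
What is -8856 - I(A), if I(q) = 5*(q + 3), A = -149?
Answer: -8126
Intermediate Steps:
I(q) = 15 + 5*q (I(q) = 5*(3 + q) = 15 + 5*q)
-8856 - I(A) = -8856 - (15 + 5*(-149)) = -8856 - (15 - 745) = -8856 - 1*(-730) = -8856 + 730 = -8126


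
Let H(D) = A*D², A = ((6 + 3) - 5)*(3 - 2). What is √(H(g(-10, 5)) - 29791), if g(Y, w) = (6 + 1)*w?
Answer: I*√24891 ≈ 157.77*I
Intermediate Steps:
g(Y, w) = 7*w
A = 4 (A = (9 - 5)*1 = 4*1 = 4)
H(D) = 4*D²
√(H(g(-10, 5)) - 29791) = √(4*(7*5)² - 29791) = √(4*35² - 29791) = √(4*1225 - 29791) = √(4900 - 29791) = √(-24891) = I*√24891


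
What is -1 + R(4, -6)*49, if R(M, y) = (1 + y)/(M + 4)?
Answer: -253/8 ≈ -31.625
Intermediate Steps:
R(M, y) = (1 + y)/(4 + M)
-1 + R(4, -6)*49 = -1 + ((1 - 6)/(4 + 4))*49 = -1 + (-5/8)*49 = -1 + ((⅛)*(-5))*49 = -1 - 5/8*49 = -1 - 245/8 = -253/8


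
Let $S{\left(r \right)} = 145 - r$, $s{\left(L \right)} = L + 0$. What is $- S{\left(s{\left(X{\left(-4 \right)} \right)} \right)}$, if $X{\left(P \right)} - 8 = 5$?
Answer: $-132$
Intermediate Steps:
$X{\left(P \right)} = 13$ ($X{\left(P \right)} = 8 + 5 = 13$)
$s{\left(L \right)} = L$
$- S{\left(s{\left(X{\left(-4 \right)} \right)} \right)} = - (145 - 13) = \left(-1\right) 132 = -132$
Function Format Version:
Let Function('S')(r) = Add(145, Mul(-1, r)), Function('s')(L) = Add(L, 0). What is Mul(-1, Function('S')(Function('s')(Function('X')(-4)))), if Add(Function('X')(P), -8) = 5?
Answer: -132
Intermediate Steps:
Function('X')(P) = 13 (Function('X')(P) = Add(8, 5) = 13)
Function('s')(L) = L
Mul(-1, Function('S')(Function('s')(Function('X')(-4)))) = Mul(-1, Add(145, Mul(-1, 13))) = Mul(-1, Add(145, -13)) = Mul(-1, 132) = -132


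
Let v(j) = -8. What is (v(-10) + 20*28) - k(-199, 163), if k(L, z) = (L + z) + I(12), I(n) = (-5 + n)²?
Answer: 539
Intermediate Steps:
k(L, z) = 49 + L + z (k(L, z) = (L + z) + (-5 + 12)² = (L + z) + 7² = (L + z) + 49 = 49 + L + z)
(v(-10) + 20*28) - k(-199, 163) = (-8 + 20*28) - (49 - 199 + 163) = (-8 + 560) - 1*13 = 552 - 13 = 539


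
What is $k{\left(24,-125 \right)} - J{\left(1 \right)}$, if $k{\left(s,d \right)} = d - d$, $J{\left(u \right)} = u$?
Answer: $-1$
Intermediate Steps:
$k{\left(s,d \right)} = 0$
$k{\left(24,-125 \right)} - J{\left(1 \right)} = 0 - 1 = -1$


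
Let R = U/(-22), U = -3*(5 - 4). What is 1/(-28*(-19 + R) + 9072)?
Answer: 11/105602 ≈ 0.00010416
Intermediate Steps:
U = -3 (U = -3*1 = -3)
R = 3/22 (R = -3/(-22) = -3*(-1/22) = 3/22 ≈ 0.13636)
1/(-28*(-19 + R) + 9072) = 1/(-28*(-19 + 3/22) + 9072) = 1/(-28*(-415/22) + 9072) = 1/(5810/11 + 9072) = 1/(105602/11) = 11/105602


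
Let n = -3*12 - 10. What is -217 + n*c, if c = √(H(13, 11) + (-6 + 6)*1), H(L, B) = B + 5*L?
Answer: -217 - 92*√19 ≈ -618.02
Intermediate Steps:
c = 2*√19 (c = √((11 + 5*13) + (-6 + 6)*1) = √((11 + 65) + 0*1) = √(76 + 0) = √76 = 2*√19 ≈ 8.7178)
n = -46 (n = -36 - 10 = -46)
-217 + n*c = -217 - 92*√19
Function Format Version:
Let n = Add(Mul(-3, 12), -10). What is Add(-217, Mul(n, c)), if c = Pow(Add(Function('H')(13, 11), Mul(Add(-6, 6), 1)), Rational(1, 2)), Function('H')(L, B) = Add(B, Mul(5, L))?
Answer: Add(-217, Mul(-92, Pow(19, Rational(1, 2)))) ≈ -618.02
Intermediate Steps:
c = Mul(2, Pow(19, Rational(1, 2))) (c = Pow(Add(Add(11, Mul(5, 13)), Mul(Add(-6, 6), 1)), Rational(1, 2)) = Pow(Add(Add(11, 65), Mul(0, 1)), Rational(1, 2)) = Pow(Add(76, 0), Rational(1, 2)) = Pow(76, Rational(1, 2)) = Mul(2, Pow(19, Rational(1, 2))) ≈ 8.7178)
n = -46 (n = Add(-36, -10) = -46)
Add(-217, Mul(n, c)) = Add(-217, Mul(-46, Mul(2, Pow(19, Rational(1, 2))))) = Add(-217, Mul(-92, Pow(19, Rational(1, 2))))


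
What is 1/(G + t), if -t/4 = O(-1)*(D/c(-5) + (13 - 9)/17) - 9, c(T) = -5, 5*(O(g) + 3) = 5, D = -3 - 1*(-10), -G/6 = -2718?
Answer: 85/1388448 ≈ 6.1219e-5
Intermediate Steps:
G = 16308 (G = -6*(-2718) = 16308)
D = 7 (D = -3 + 10 = 7)
O(g) = -2 (O(g) = -3 + (⅕)*5 = -3 + 1 = -2)
t = 2268/85 (t = -4*(-2*(7/(-5) + (13 - 9)/17) - 9) = -4*(-2*(7*(-⅕) + 4*(1/17)) - 9) = -4*(-2*(-7/5 + 4/17) - 9) = -4*(-2*(-99/85) - 9) = -4*(198/85 - 9) = -4*(-567/85) = 2268/85 ≈ 26.682)
1/(G + t) = 1/(16308 + 2268/85) = 1/(1388448/85) = 85/1388448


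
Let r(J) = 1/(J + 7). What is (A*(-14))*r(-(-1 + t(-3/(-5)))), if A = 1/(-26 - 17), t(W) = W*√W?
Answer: 2000/48977 + 30*√15/48977 ≈ 0.043208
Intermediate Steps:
t(W) = W^(3/2)
A = -1/43 (A = 1/(-43) = -1/43 ≈ -0.023256)
r(J) = 1/(7 + J)
(A*(-14))*r(-(-1 + t(-3/(-5)))) = (-1/43*(-14))/(7 - (-1 + (-3/(-5))^(3/2))) = 14/(43*(7 - (-1 + (-3*(-⅕))^(3/2)))) = 14/(43*(7 - (-1 + (⅗)^(3/2)))) = 14/(43*(7 - (-1 + 3*√15/25))) = 14/(43*(7 + (1 - 3*√15/25))) = 14/(43*(8 - 3*√15/25))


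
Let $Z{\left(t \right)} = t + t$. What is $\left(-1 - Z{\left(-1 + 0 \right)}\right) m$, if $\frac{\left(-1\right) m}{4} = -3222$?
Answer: $12888$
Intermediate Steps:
$m = 12888$ ($m = \left(-4\right) \left(-3222\right) = 12888$)
$Z{\left(t \right)} = 2 t$
$\left(-1 - Z{\left(-1 + 0 \right)}\right) m = \left(-1 - 2 \left(-1 + 0\right)\right) 12888 = \left(-1 - 2 \left(-1\right)\right) 12888 = \left(-1 - -2\right) 12888 = \left(-1 + 2\right) 12888 = 1 \cdot 12888 = 12888$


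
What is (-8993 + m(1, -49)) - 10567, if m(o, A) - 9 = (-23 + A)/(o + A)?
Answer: -39099/2 ≈ -19550.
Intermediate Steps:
m(o, A) = 9 + (-23 + A)/(A + o) (m(o, A) = 9 + (-23 + A)/(o + A) = 9 + (-23 + A)/(A + o))
(-8993 + m(1, -49)) - 10567 = (-8993 + (-23 + 9*1 + 10*(-49))/(-49 + 1)) - 10567 = (-8993 + (-23 + 9 - 490)/(-48)) - 10567 = (-8993 - 1/48*(-504)) - 10567 = (-8993 + 21/2) - 10567 = -17965/2 - 10567 = -39099/2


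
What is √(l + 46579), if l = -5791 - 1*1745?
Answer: √39043 ≈ 197.59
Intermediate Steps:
l = -7536 (l = -5791 - 1745 = -7536)
√(l + 46579) = √(-7536 + 46579) = √39043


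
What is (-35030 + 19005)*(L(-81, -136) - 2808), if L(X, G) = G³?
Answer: 40355180600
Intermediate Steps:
(-35030 + 19005)*(L(-81, -136) - 2808) = (-35030 + 19005)*((-136)³ - 2808) = -16025*(-2515456 - 2808) = -16025*(-2518264) = 40355180600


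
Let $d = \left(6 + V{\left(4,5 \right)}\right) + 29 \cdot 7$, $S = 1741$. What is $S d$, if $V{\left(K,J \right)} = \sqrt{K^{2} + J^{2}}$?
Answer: $363869 + 1741 \sqrt{41} \approx 3.7502 \cdot 10^{5}$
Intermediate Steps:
$V{\left(K,J \right)} = \sqrt{J^{2} + K^{2}}$
$d = 209 + \sqrt{41}$ ($d = \left(6 + \sqrt{5^{2} + 4^{2}}\right) + 29 \cdot 7 = \left(6 + \sqrt{25 + 16}\right) + 203 = \left(6 + \sqrt{41}\right) + 203 = 209 + \sqrt{41} \approx 215.4$)
$S d = 1741 \left(209 + \sqrt{41}\right) = 363869 + 1741 \sqrt{41}$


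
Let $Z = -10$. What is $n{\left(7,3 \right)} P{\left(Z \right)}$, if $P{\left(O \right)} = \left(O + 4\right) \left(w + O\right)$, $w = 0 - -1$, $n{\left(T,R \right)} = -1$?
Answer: $-54$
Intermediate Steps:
$w = 1$ ($w = 0 + 1 = 1$)
$P{\left(O \right)} = \left(1 + O\right) \left(4 + O\right)$ ($P{\left(O \right)} = \left(O + 4\right) \left(1 + O\right) = \left(4 + O\right) \left(1 + O\right) = \left(1 + O\right) \left(4 + O\right)$)
$n{\left(7,3 \right)} P{\left(Z \right)} = - (4 + \left(-10\right)^{2} + 5 \left(-10\right)) = - (4 + 100 - 50) = \left(-1\right) 54 = -54$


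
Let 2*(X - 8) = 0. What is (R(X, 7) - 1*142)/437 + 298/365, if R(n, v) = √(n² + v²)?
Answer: 78396/159505 + √113/437 ≈ 0.51582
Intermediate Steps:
X = 8 (X = 8 + (½)*0 = 8 + 0 = 8)
(R(X, 7) - 1*142)/437 + 298/365 = (√(8² + 7²) - 1*142)/437 + 298/365 = (√(64 + 49) - 142)*(1/437) + 298*(1/365) = (√113 - 142)*(1/437) + 298/365 = (-142 + √113)*(1/437) + 298/365 = (-142/437 + √113/437) + 298/365 = 78396/159505 + √113/437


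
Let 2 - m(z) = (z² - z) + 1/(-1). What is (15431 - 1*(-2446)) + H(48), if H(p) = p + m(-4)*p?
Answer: 17109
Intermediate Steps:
m(z) = 3 + z - z² (m(z) = 2 - ((z² - z) + 1/(-1)) = 2 - ((z² - z) - 1) = 2 - (-1 + z² - z) = 2 + (1 + z - z²) = 3 + z - z²)
H(p) = -16*p (H(p) = p + (3 - 4 - 1*(-4)²)*p = p + (3 - 4 - 1*16)*p = p + (3 - 4 - 16)*p = p - 17*p = -16*p)
(15431 - 1*(-2446)) + H(48) = (15431 - 1*(-2446)) - 16*48 = (15431 + 2446) - 768 = 17877 - 768 = 17109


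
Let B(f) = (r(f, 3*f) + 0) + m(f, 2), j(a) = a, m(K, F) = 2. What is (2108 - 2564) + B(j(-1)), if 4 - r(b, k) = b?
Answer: -449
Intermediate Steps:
r(b, k) = 4 - b
B(f) = 6 - f (B(f) = ((4 - f) + 0) + 2 = (4 - f) + 2 = 6 - f)
(2108 - 2564) + B(j(-1)) = (2108 - 2564) + (6 - 1*(-1)) = -456 + (6 + 1) = -456 + 7 = -449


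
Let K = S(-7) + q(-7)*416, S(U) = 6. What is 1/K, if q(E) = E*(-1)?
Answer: 1/2918 ≈ 0.00034270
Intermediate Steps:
q(E) = -E
K = 2918 (K = 6 - 1*(-7)*416 = 6 + 7*416 = 6 + 2912 = 2918)
1/K = 1/2918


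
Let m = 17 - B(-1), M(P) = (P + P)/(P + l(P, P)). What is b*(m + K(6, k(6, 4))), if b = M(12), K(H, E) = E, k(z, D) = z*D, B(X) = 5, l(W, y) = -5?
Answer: 864/7 ≈ 123.43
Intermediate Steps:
k(z, D) = D*z
M(P) = 2*P/(-5 + P) (M(P) = (P + P)/(P - 5) = (2*P)/(-5 + P) = 2*P/(-5 + P))
m = 12 (m = 17 - 1*5 = 17 - 5 = 12)
b = 24/7 (b = 2*12/(-5 + 12) = 2*12/7 = 2*12*(1/7) = 24/7 ≈ 3.4286)
b*(m + K(6, k(6, 4))) = 24*(12 + 4*6)/7 = 24*(12 + 24)/7 = (24/7)*36 = 864/7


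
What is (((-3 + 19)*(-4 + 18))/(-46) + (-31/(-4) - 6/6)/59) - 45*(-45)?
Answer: 10965889/5428 ≈ 2020.2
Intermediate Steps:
(((-3 + 19)*(-4 + 18))/(-46) + (-31/(-4) - 6/6)/59) - 45*(-45) = ((16*14)*(-1/46) + (-31*(-¼) - 6*⅙)*(1/59)) + 2025 = (224*(-1/46) + (31/4 - 1)*(1/59)) + 2025 = (-112/23 + (27/4)*(1/59)) + 2025 = (-112/23 + 27/236) + 2025 = -25811/5428 + 2025 = 10965889/5428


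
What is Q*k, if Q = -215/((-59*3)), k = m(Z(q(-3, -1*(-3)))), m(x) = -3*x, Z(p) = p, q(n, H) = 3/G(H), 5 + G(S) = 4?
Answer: 645/59 ≈ 10.932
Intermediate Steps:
G(S) = -1 (G(S) = -5 + 4 = -1)
q(n, H) = -3 (q(n, H) = 3/(-1) = 3*(-1) = -3)
k = 9 (k = -3*(-3) = 9)
Q = 215/177 (Q = -215/(-177) = -215*(-1/177) = 215/177 ≈ 1.2147)
Q*k = (215/177)*9 = 645/59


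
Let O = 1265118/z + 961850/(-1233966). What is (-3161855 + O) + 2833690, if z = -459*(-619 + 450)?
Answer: -1745025534189614/5317776477 ≈ -3.2815e+5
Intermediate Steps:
z = 77571 (z = -459*(-169) = 77571)
O = 82583385091/5317776477 (O = 1265118/77571 + 961850/(-1233966) = 1265118*(1/77571) + 961850*(-1/1233966) = 421706/25857 - 480925/616983 = 82583385091/5317776477 ≈ 15.530)
(-3161855 + O) + 2833690 = (-3161855 + 82583385091/5317776477) + 2833690 = -16813955559299744/5317776477 + 2833690 = -1745025534189614/5317776477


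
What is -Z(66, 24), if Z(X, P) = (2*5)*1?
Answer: -10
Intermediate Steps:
Z(X, P) = 10 (Z(X, P) = 10*1 = 10)
-Z(66, 24) = -1*10 = -10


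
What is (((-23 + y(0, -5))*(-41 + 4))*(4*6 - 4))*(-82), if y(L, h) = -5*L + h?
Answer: -1699040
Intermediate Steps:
y(L, h) = h - 5*L
(((-23 + y(0, -5))*(-41 + 4))*(4*6 - 4))*(-82) = (((-23 + (-5 - 5*0))*(-41 + 4))*(4*6 - 4))*(-82) = (((-23 + (-5 + 0))*(-37))*(24 - 4))*(-82) = (((-23 - 5)*(-37))*20)*(-82) = (-28*(-37)*20)*(-82) = (1036*20)*(-82) = 20720*(-82) = -1699040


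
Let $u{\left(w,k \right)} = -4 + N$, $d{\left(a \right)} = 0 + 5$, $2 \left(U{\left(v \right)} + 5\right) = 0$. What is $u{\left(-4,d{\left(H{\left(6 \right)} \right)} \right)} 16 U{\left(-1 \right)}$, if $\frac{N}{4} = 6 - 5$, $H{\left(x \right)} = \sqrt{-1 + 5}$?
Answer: $0$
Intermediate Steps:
$U{\left(v \right)} = -5$ ($U{\left(v \right)} = -5 + \frac{1}{2} \cdot 0 = -5 + 0 = -5$)
$H{\left(x \right)} = 2$ ($H{\left(x \right)} = \sqrt{4} = 2$)
$d{\left(a \right)} = 5$
$N = 4$ ($N = 4 \left(6 - 5\right) = 4 \cdot 1 = 4$)
$u{\left(w,k \right)} = 0$ ($u{\left(w,k \right)} = -4 + 4 = 0$)
$u{\left(-4,d{\left(H{\left(6 \right)} \right)} \right)} 16 U{\left(-1 \right)} = 0 \cdot 16 \left(-5\right) = 0 \left(-5\right) = 0$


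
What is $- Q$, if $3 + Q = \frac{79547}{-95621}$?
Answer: $\frac{366410}{95621} \approx 3.8319$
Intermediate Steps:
$Q = - \frac{366410}{95621}$ ($Q = -3 + \frac{79547}{-95621} = -3 + 79547 \left(- \frac{1}{95621}\right) = -3 - \frac{79547}{95621} = - \frac{366410}{95621} \approx -3.8319$)
$- Q = \left(-1\right) \left(- \frac{366410}{95621}\right) = \frac{366410}{95621}$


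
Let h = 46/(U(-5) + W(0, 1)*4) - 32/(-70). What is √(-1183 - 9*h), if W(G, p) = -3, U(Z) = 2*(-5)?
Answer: I*√173170690/385 ≈ 34.18*I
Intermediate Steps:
U(Z) = -10
h = -629/385 (h = 46/(-10 - 3*4) - 32/(-70) = 46/(-10 - 12) - 32*(-1/70) = 46/(-22) + 16/35 = 46*(-1/22) + 16/35 = -23/11 + 16/35 = -629/385 ≈ -1.6338)
√(-1183 - 9*h) = √(-1183 - 9*(-629/385)) = √(-1183 + 5661/385) = √(-449794/385) = I*√173170690/385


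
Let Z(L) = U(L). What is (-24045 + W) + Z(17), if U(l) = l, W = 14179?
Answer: -9849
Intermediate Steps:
Z(L) = L
(-24045 + W) + Z(17) = (-24045 + 14179) + 17 = -9866 + 17 = -9849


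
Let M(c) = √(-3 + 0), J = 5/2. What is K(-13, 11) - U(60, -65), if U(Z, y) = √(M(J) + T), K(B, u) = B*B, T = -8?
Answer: 169 - √(-8 + I*√3) ≈ 168.7 - 2.8448*I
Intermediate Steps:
J = 5/2 (J = 5*(½) = 5/2 ≈ 2.5000)
M(c) = I*√3 (M(c) = √(-3) = I*√3)
K(B, u) = B²
U(Z, y) = √(-8 + I*√3) (U(Z, y) = √(I*√3 - 8) = √(-8 + I*√3))
K(-13, 11) - U(60, -65) = (-13)² - √(-8 + I*√3) = 169 - √(-8 + I*√3)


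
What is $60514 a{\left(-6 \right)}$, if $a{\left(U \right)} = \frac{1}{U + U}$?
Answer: $- \frac{30257}{6} \approx -5042.8$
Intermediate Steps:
$a{\left(U \right)} = \frac{1}{2 U}$
$60514 a{\left(-6 \right)} = 60514 \frac{1}{2 \left(-6\right)} = 60514 \cdot \frac{1}{2} \left(- \frac{1}{6}\right) = 60514 \left(- \frac{1}{12}\right) = - \frac{30257}{6}$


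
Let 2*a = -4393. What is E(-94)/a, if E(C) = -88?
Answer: 176/4393 ≈ 0.040064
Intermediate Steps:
a = -4393/2 (a = (½)*(-4393) = -4393/2 ≈ -2196.5)
E(-94)/a = -88/(-4393/2) = -88*(-2/4393) = 176/4393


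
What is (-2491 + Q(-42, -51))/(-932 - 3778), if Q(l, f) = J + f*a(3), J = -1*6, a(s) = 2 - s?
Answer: 1223/2355 ≈ 0.51932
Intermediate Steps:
J = -6
Q(l, f) = -6 - f (Q(l, f) = -6 + f*(2 - 1*3) = -6 + f*(2 - 3) = -6 + f*(-1) = -6 - f)
(-2491 + Q(-42, -51))/(-932 - 3778) = (-2491 + (-6 - 1*(-51)))/(-932 - 3778) = (-2491 + (-6 + 51))/(-4710) = (-2491 + 45)*(-1/4710) = -2446*(-1/4710) = 1223/2355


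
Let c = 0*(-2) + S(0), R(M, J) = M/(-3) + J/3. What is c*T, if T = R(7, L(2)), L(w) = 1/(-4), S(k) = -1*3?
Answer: 29/4 ≈ 7.2500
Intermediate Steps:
S(k) = -3
L(w) = -1/4
R(M, J) = -M/3 + J/3 (R(M, J) = M*(-1/3) + J*(1/3) = -M/3 + J/3)
T = -29/12 (T = -1/3*7 + (1/3)*(-1/4) = -7/3 - 1/12 = -29/12 ≈ -2.4167)
c = -3 (c = 0*(-2) - 3 = 0 - 3 = -3)
c*T = -3*(-29/12) = 29/4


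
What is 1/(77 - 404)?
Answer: -1/327 ≈ -0.0030581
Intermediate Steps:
1/(77 - 404) = 1/(-327) = -1/327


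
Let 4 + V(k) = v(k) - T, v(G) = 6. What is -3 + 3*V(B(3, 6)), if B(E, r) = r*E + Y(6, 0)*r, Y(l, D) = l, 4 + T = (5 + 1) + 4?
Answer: -15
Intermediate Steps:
T = 6 (T = -4 + ((5 + 1) + 4) = -4 + (6 + 4) = -4 + 10 = 6)
B(E, r) = 6*r + E*r (B(E, r) = r*E + 6*r = E*r + 6*r = 6*r + E*r)
V(k) = -4 (V(k) = -4 + (6 - 1*6) = -4 + (6 - 6) = -4 + 0 = -4)
-3 + 3*V(B(3, 6)) = -3 + 3*(-4) = -3 - 12 = -15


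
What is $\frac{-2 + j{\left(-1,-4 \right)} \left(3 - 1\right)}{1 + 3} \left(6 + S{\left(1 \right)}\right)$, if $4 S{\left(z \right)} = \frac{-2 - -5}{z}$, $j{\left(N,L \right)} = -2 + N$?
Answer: $- \frac{27}{2} \approx -13.5$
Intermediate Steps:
$S{\left(z \right)} = \frac{3}{4 z}$ ($S{\left(z \right)} = \frac{\left(-2 - -5\right) \frac{1}{z}}{4} = \frac{\left(-2 + 5\right) \frac{1}{z}}{4} = \frac{3 \frac{1}{z}}{4} = \frac{3}{4 z}$)
$\frac{-2 + j{\left(-1,-4 \right)} \left(3 - 1\right)}{1 + 3} \left(6 + S{\left(1 \right)}\right) = \frac{-2 + \left(-2 - 1\right) \left(3 - 1\right)}{1 + 3} \left(6 + \frac{3}{4 \cdot 1}\right) = \frac{-2 - 6}{4} \left(6 + \frac{3}{4} \cdot 1\right) = \left(-2 - 6\right) \frac{1}{4} \left(6 + \frac{3}{4}\right) = \left(-8\right) \frac{1}{4} \cdot \frac{27}{4} = \left(-2\right) \frac{27}{4} = - \frac{27}{2}$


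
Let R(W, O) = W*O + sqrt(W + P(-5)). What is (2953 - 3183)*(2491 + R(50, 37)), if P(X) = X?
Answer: -998430 - 690*sqrt(5) ≈ -9.9997e+5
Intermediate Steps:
R(W, O) = sqrt(-5 + W) + O*W (R(W, O) = W*O + sqrt(W - 5) = O*W + sqrt(-5 + W) = sqrt(-5 + W) + O*W)
(2953 - 3183)*(2491 + R(50, 37)) = (2953 - 3183)*(2491 + (sqrt(-5 + 50) + 37*50)) = -230*(2491 + (sqrt(45) + 1850)) = -230*(2491 + (3*sqrt(5) + 1850)) = -230*(2491 + (1850 + 3*sqrt(5))) = -230*(4341 + 3*sqrt(5)) = -998430 - 690*sqrt(5)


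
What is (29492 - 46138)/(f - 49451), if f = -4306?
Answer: 16646/53757 ≈ 0.30965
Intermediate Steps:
(29492 - 46138)/(f - 49451) = (29492 - 46138)/(-4306 - 49451) = -16646/(-53757) = -16646*(-1/53757) = 16646/53757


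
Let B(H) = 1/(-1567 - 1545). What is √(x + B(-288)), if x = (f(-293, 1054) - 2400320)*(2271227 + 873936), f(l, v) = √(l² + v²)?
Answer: √(-18278118433960054538 + 7614867365168*√1196765)/1556 ≈ 2.747e+6*I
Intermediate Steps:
B(H) = -1/3112 (B(H) = 1/(-3112) = -1/3112)
x = -7549397652160 + 3145163*√1196765 (x = (√((-293)² + 1054²) - 2400320)*(2271227 + 873936) = (√(85849 + 1110916) - 2400320)*3145163 = (√1196765 - 2400320)*3145163 = (-2400320 + √1196765)*3145163 = -7549397652160 + 3145163*√1196765 ≈ -7.5460e+12)
√(x + B(-288)) = √((-7549397652160 + 3145163*√1196765) - 1/3112) = √(-23493725493521921/3112 + 3145163*√1196765)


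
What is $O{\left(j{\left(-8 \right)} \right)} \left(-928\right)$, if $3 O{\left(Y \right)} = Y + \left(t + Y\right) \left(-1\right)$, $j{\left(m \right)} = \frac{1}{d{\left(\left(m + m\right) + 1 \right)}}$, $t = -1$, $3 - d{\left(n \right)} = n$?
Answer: $- \frac{928}{3} \approx -309.33$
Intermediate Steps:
$d{\left(n \right)} = 3 - n$
$j{\left(m \right)} = \frac{1}{2 - 2 m}$ ($j{\left(m \right)} = \frac{1}{3 - \left(\left(m + m\right) + 1\right)} = \frac{1}{3 - \left(2 m + 1\right)} = \frac{1}{3 - \left(1 + 2 m\right)} = \frac{1}{2 - 2 m}$)
$O{\left(Y \right)} = \frac{1}{3}$ ($O{\left(Y \right)} = \frac{Y + \left(-1 + Y\right) \left(-1\right)}{3} = \frac{Y - \left(-1 + Y\right)}{3} = \frac{1}{3} \cdot 1 = \frac{1}{3}$)
$O{\left(j{\left(-8 \right)} \right)} \left(-928\right) = \frac{1}{3} \left(-928\right) = - \frac{928}{3}$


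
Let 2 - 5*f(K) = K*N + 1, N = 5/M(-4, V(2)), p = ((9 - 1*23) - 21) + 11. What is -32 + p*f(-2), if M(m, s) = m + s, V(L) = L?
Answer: -64/5 ≈ -12.800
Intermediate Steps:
p = -24 (p = ((9 - 23) - 21) + 11 = (-14 - 21) + 11 = -35 + 11 = -24)
N = -5/2 (N = 5/(-4 + 2) = 5/(-2) = 5*(-1/2) = -5/2 ≈ -2.5000)
f(K) = 1/5 + K/2 (f(K) = 2/5 - (K*(-5/2) + 1)/5 = 2/5 - (-5*K/2 + 1)/5 = 2/5 - (1 - 5*K/2)/5 = 2/5 + (-1/5 + K/2) = 1/5 + K/2)
-32 + p*f(-2) = -32 - 24*(1/5 + (1/2)*(-2)) = -32 - 24*(1/5 - 1) = -32 - 24*(-4/5) = -32 + 96/5 = -64/5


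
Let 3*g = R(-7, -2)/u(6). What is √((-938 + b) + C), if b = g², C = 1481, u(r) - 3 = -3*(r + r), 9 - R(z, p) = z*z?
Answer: √5323543/99 ≈ 23.306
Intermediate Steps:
R(z, p) = 9 - z² (R(z, p) = 9 - z*z = 9 - z²)
u(r) = 3 - 6*r (u(r) = 3 - 3*(r + r) = 3 - 6*r)
g = 40/99 (g = ((9 - 1*(-7)²)/(3 - 6*6))/3 = ((9 - 1*49)/(3 - 36))/3 = ((9 - 49)/(-33))/3 = (-40*(-1/33))/3 = (⅓)*(40/33) = 40/99 ≈ 0.40404)
b = 1600/9801 (b = (40/99)² = 1600/9801 ≈ 0.16325)
√((-938 + b) + C) = √((-938 + 1600/9801) + 1481) = √(-9191738/9801 + 1481) = √(5323543/9801) = √5323543/99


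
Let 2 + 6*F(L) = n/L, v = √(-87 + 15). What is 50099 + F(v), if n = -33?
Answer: 150296/3 + 11*I*√2/24 ≈ 50099.0 + 0.64818*I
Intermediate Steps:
v = 6*I*√2 (v = √(-72) = 6*I*√2 ≈ 8.4853*I)
F(L) = -⅓ - 11/(2*L) (F(L) = -⅓ + (-33/L)/6 = -⅓ - 11/(2*L))
50099 + F(v) = 50099 + (-33 - 12*I*√2)/(6*((6*I*√2))) = 50099 + (-I*√2/12)*(-33 - 12*I*√2)/6 = 50099 - I*√2*(-33 - 12*I*√2)/72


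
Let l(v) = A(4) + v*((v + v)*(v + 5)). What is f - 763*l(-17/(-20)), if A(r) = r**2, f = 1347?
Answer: -69243319/4000 ≈ -17311.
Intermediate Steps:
l(v) = 16 + 2*v**2*(5 + v) (l(v) = 4**2 + v*((v + v)*(v + 5)) = 16 + v*((2*v)*(5 + v)) = 16 + v*(2*v*(5 + v)) = 16 + 2*v**2*(5 + v))
f - 763*l(-17/(-20)) = 1347 - 763*(16 + 2*(-17/(-20))**3 + 10*(-17/(-20))**2) = 1347 - 763*(16 + 2*(-17*(-1/20))**3 + 10*(-17*(-1/20))**2) = 1347 - 763*(16 + 2*(17/20)**3 + 10*(17/20)**2) = 1347 - 763*(16 + 2*(4913/8000) + 10*(289/400)) = 1347 - 763*(16 + 4913/4000 + 289/40) = 1347 - 763*97813/4000 = 1347 - 74631319/4000 = -69243319/4000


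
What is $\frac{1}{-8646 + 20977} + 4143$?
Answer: $\frac{51087334}{12331} \approx 4143.0$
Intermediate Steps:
$\frac{1}{-8646 + 20977} + 4143 = \frac{1}{12331} + 4143 = \frac{51087334}{12331}$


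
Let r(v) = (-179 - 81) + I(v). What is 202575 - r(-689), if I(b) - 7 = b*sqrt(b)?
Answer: 202828 + 689*I*sqrt(689) ≈ 2.0283e+5 + 18085.0*I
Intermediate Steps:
I(b) = 7 + b**(3/2) (I(b) = 7 + b*sqrt(b) = 7 + b**(3/2))
r(v) = -253 + v**(3/2) (r(v) = (-179 - 81) + (7 + v**(3/2)) = -260 + (7 + v**(3/2)) = -253 + v**(3/2))
202575 - r(-689) = 202575 - (-253 + (-689)**(3/2)) = 202575 - (-253 - 689*I*sqrt(689)) = 202575 + (253 + 689*I*sqrt(689)) = 202828 + 689*I*sqrt(689)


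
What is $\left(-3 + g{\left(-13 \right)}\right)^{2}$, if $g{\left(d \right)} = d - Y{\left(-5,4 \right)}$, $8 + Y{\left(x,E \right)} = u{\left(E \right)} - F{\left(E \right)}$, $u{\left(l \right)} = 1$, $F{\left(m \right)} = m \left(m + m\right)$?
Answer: $529$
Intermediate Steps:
$F{\left(m \right)} = 2 m^{2}$ ($F{\left(m \right)} = m 2 m = 2 m^{2}$)
$Y{\left(x,E \right)} = -7 - 2 E^{2}$ ($Y{\left(x,E \right)} = -8 - \left(-1 + 2 E^{2}\right) = -7 - 2 E^{2}$)
$g{\left(d \right)} = 39 + d$ ($g{\left(d \right)} = d - \left(-7 - 2 \cdot 4^{2}\right) = d - \left(-7 - 32\right) = d - -39 = d + 39 = 39 + d$)
$\left(-3 + g{\left(-13 \right)}\right)^{2} = \left(-3 + \left(39 - 13\right)\right)^{2} = \left(-3 + 26\right)^{2} = 23^{2} = 529$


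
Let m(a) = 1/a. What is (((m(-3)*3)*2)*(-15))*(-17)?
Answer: -510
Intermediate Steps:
m(a) = 1/a
(((m(-3)*3)*2)*(-15))*(-17) = (((3/(-3))*2)*(-15))*(-17) = ((-⅓*3*2)*(-15))*(-17) = (-1*2*(-15))*(-17) = -2*(-15)*(-17) = 30*(-17) = -510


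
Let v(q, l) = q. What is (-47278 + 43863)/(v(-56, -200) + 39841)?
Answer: -683/7957 ≈ -0.085836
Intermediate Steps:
(-47278 + 43863)/(v(-56, -200) + 39841) = (-47278 + 43863)/(-56 + 39841) = -3415/39785 = -3415*1/39785 = -683/7957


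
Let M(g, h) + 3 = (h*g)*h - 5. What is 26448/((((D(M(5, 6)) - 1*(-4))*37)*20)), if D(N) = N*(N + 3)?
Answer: 1653/1392310 ≈ 0.0011872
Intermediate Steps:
M(g, h) = -8 + g*h² (M(g, h) = -3 + ((h*g)*h - 5) = -3 + ((g*h)*h - 5) = -3 + (g*h² - 5) = -3 + (-5 + g*h²) = -8 + g*h²)
D(N) = N*(3 + N)
26448/((((D(M(5, 6)) - 1*(-4))*37)*20)) = 26448/(((((-8 + 5*6²)*(3 + (-8 + 5*6²)) - 1*(-4))*37)*20)) = 26448/(((((-8 + 5*36)*(3 + (-8 + 5*36)) + 4)*37)*20)) = 26448/(((((-8 + 180)*(3 + (-8 + 180)) + 4)*37)*20)) = 26448/((((172*(3 + 172) + 4)*37)*20)) = 26448/((((172*175 + 4)*37)*20)) = 26448/((((30100 + 4)*37)*20)) = 26448/(((30104*37)*20)) = 26448/((1113848*20)) = 26448/22276960 = 26448*(1/22276960) = 1653/1392310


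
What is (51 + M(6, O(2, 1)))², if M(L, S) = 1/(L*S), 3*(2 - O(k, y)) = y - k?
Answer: 511225/196 ≈ 2608.3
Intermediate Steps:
O(k, y) = 2 - y/3 + k/3 (O(k, y) = 2 - (y - k)/3 = 2 + (-y/3 + k/3) = 2 - y/3 + k/3)
M(L, S) = 1/(L*S)
(51 + M(6, O(2, 1)))² = (51 + 1/(6*(2 - ⅓*1 + (⅓)*2)))² = (51 + 1/(6*(2 - ⅓ + ⅔)))² = (51 + 1/(6*(7/3)))² = (51 + (⅙)*(3/7))² = (51 + 1/14)² = (715/14)² = 511225/196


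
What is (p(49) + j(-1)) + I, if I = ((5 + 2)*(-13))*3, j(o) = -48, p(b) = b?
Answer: -272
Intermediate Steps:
I = -273 (I = (7*(-13))*3 = -91*3 = -273)
(p(49) + j(-1)) + I = (49 - 48) - 273 = 1 - 273 = -272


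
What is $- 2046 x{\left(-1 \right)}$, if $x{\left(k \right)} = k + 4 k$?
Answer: $10230$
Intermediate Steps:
$x{\left(k \right)} = 5 k$
$- 2046 x{\left(-1 \right)} = - 2046 \cdot 5 \left(-1\right) = \left(-2046\right) \left(-5\right) = 10230$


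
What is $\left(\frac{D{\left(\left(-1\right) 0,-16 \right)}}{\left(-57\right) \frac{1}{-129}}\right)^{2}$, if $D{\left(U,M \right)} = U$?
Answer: $0$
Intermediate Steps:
$\left(\frac{D{\left(\left(-1\right) 0,-16 \right)}}{\left(-57\right) \frac{1}{-129}}\right)^{2} = \left(\frac{\left(-1\right) 0}{\left(-57\right) \frac{1}{-129}}\right)^{2} = \left(\frac{0}{\left(-57\right) \left(- \frac{1}{129}\right)}\right)^{2} = \left(\frac{0}{\frac{19}{43}}\right)^{2} = \left(0 \cdot \frac{43}{19}\right)^{2} = 0^{2} = 0$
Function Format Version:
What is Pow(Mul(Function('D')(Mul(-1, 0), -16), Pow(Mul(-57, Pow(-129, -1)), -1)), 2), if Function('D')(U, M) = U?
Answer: 0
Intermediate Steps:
Pow(Mul(Function('D')(Mul(-1, 0), -16), Pow(Mul(-57, Pow(-129, -1)), -1)), 2) = Pow(Mul(Mul(-1, 0), Pow(Mul(-57, Pow(-129, -1)), -1)), 2) = Pow(Mul(0, Pow(Mul(-57, Rational(-1, 129)), -1)), 2) = Pow(Mul(0, Pow(Rational(19, 43), -1)), 2) = Pow(Mul(0, Rational(43, 19)), 2) = Pow(0, 2) = 0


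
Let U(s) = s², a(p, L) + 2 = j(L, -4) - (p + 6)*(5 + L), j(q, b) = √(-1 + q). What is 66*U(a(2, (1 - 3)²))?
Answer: 361614 - 9768*√3 ≈ 3.4470e+5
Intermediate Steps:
a(p, L) = -2 + √(-1 + L) - (5 + L)*(6 + p) (a(p, L) = -2 + (√(-1 + L) - (p + 6)*(5 + L)) = -2 + (√(-1 + L) - (6 + p)*(5 + L)) = -2 + (√(-1 + L) - (5 + L)*(6 + p)) = -2 + √(-1 + L) - (5 + L)*(6 + p))
66*U(a(2, (1 - 3)²)) = 66*(-32 + √(-1 + (1 - 3)²) - 6*(1 - 3)² - 5*2 - 1*(1 - 3)²*2)² = 66*(-32 + √(-1 + (-2)²) - 6*(-2)² - 10 - 1*(-2)²*2)² = 66*(-32 + √(-1 + 4) - 6*4 - 10 - 1*4*2)² = 66*(-32 + √3 - 24 - 10 - 8)² = 66*(-74 + √3)²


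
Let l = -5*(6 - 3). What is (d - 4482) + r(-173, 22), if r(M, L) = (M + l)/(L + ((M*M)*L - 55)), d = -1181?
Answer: -3728547703/658405 ≈ -5663.0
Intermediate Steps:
l = -15 (l = -5*3 = -15)
r(M, L) = (-15 + M)/(-55 + L + L*M²) (r(M, L) = (M - 15)/(L + ((M*M)*L - 55)) = (-15 + M)/(L + (M²*L - 55)) = (-15 + M)/(L + (L*M² - 55)) = (-15 + M)/(L + (-55 + L*M²)) = (-15 + M)/(-55 + L + L*M²))
(d - 4482) + r(-173, 22) = (-1181 - 4482) + (-15 - 173)/(-55 + 22 + 22*(-173)²) = -5663 - 188/(-55 + 22 + 22*29929) = -5663 - 188/(-55 + 22 + 658438) = -5663 - 188/658405 = -3728547703/658405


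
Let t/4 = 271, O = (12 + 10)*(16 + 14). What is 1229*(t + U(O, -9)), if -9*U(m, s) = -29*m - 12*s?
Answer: 11793484/3 ≈ 3.9312e+6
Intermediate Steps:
O = 660 (O = 22*30 = 660)
t = 1084 (t = 4*271 = 1084)
U(m, s) = 4*s/3 + 29*m/9 (U(m, s) = -(-29*m - 12*s)/9 = 4*s/3 + 29*m/9)
1229*(t + U(O, -9)) = 1229*(1084 + ((4/3)*(-9) + (29/9)*660)) = 1229*(1084 + (-12 + 6380/3)) = 1229*(1084 + 6344/3) = 1229*(9596/3) = 11793484/3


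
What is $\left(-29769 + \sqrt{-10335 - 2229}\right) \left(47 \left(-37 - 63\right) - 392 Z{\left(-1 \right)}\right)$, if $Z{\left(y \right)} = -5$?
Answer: $81567060 - 16440 i \sqrt{349} \approx 8.1567 \cdot 10^{7} - 3.0712 \cdot 10^{5} i$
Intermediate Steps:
$\left(-29769 + \sqrt{-10335 - 2229}\right) \left(47 \left(-37 - 63\right) - 392 Z{\left(-1 \right)}\right) = \left(-29769 + \sqrt{-10335 - 2229}\right) \left(47 \left(-37 - 63\right) - -1960\right) = \left(-29769 + \sqrt{-12564}\right) \left(47 \left(-100\right) + 1960\right) = \left(-29769 + 6 i \sqrt{349}\right) \left(-4700 + 1960\right) = \left(-29769 + 6 i \sqrt{349}\right) \left(-2740\right) = 81567060 - 16440 i \sqrt{349}$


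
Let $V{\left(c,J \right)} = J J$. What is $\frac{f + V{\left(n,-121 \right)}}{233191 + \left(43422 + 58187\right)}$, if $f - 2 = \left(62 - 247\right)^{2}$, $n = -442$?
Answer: $\frac{12217}{83700} \approx 0.14596$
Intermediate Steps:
$V{\left(c,J \right)} = J^{2}$
$f = 34227$ ($f = 2 + \left(62 - 247\right)^{2} = 2 + \left(-185\right)^{2} = 2 + 34225 = 34227$)
$\frac{f + V{\left(n,-121 \right)}}{233191 + \left(43422 + 58187\right)} = \frac{34227 + \left(-121\right)^{2}}{233191 + \left(43422 + 58187\right)} = \frac{34227 + 14641}{233191 + 101609} = \frac{48868}{334800} = 48868 \cdot \frac{1}{334800} = \frac{12217}{83700}$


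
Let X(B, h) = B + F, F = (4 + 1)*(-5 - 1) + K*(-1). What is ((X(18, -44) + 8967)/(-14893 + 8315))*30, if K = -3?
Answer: -134370/3289 ≈ -40.854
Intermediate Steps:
F = -27 (F = (4 + 1)*(-5 - 1) - 3*(-1) = 5*(-6) + 3 = -30 + 3 = -27)
X(B, h) = -27 + B (X(B, h) = B - 27 = -27 + B)
((X(18, -44) + 8967)/(-14893 + 8315))*30 = (((-27 + 18) + 8967)/(-14893 + 8315))*30 = ((-9 + 8967)/(-6578))*30 = (8958*(-1/6578))*30 = -4479/3289*30 = -134370/3289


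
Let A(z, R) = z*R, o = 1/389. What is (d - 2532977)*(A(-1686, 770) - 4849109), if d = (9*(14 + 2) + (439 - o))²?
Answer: 2040057045358495109/151321 ≈ 1.3482e+13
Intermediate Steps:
o = 1/389 ≈ 0.0025707
A(z, R) = R*z
d = 51431889796/151321 (d = (9*(14 + 2) + (439 - 1*1/389))² = (9*16 + (439 - 1/389))² = (144 + 170770/389)² = (226786/389)² = 51431889796/151321 ≈ 3.3989e+5)
(d - 2532977)*(A(-1686, 770) - 4849109) = (51431889796/151321 - 2532977)*(770*(-1686) - 4849109) = -331860722821*(-1298220 - 4849109)/151321 = -331860722821/151321*(-6147329) = 2040057045358495109/151321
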